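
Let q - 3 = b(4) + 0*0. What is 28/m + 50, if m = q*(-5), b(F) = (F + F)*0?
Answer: 722/15 ≈ 48.133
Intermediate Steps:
b(F) = 0 (b(F) = (2*F)*0 = 0)
q = 3 (q = 3 + (0 + 0*0) = 3 + (0 + 0) = 3 + 0 = 3)
m = -15 (m = 3*(-5) = -15)
28/m + 50 = 28/(-15) + 50 = 28*(-1/15) + 50 = -28/15 + 50 = 722/15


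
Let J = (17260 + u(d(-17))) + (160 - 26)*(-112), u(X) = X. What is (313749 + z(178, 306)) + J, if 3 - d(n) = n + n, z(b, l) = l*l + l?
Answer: 409980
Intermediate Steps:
z(b, l) = l + l**2 (z(b, l) = l**2 + l = l + l**2)
d(n) = 3 - 2*n (d(n) = 3 - (n + n) = 3 - 2*n)
J = 2289 (J = (17260 + (3 - 2*(-17))) + (160 - 26)*(-112) = (17260 + (3 + 34)) + 134*(-112) = (17260 + 37) - 15008 = 17297 - 15008 = 2289)
(313749 + z(178, 306)) + J = (313749 + 306*(1 + 306)) + 2289 = (313749 + 306*307) + 2289 = (313749 + 93942) + 2289 = 407691 + 2289 = 409980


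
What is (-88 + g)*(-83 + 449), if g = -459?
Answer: -200202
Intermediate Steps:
(-88 + g)*(-83 + 449) = (-88 - 459)*(-83 + 449) = -547*366 = -200202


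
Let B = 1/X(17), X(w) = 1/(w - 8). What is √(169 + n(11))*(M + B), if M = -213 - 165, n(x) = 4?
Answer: -369*√173 ≈ -4853.4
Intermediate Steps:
X(w) = 1/(-8 + w)
M = -378
B = 9 (B = 1/(1/(-8 + 17)) = 1/(1/9) = 1/(⅑) = 9)
√(169 + n(11))*(M + B) = √(169 + 4)*(-378 + 9) = √173*(-369) = -369*√173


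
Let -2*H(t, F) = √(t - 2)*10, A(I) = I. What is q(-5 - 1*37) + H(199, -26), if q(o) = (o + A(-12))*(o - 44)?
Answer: 4644 - 5*√197 ≈ 4573.8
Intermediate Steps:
q(o) = (-44 + o)*(-12 + o) (q(o) = (o - 12)*(o - 44) = (-12 + o)*(-44 + o) = (-44 + o)*(-12 + o))
H(t, F) = -5*√(-2 + t) (H(t, F) = -√(t - 2)*10/2 = -√(-2 + t)*10/2 = -5*√(-2 + t))
q(-5 - 1*37) + H(199, -26) = (528 + (-5 - 1*37)² - 56*(-5 - 1*37)) - 5*√(-2 + 199) = (528 + (-5 - 37)² - 56*(-5 - 37)) - 5*√197 = (528 + (-42)² - 56*(-42)) - 5*√197 = (528 + 1764 + 2352) - 5*√197 = 4644 - 5*√197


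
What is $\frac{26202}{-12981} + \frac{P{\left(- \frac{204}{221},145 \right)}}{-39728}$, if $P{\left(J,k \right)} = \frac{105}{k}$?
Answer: $- \frac{10062637075}{4985188624} \approx -2.0185$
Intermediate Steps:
$\frac{26202}{-12981} + \frac{P{\left(- \frac{204}{221},145 \right)}}{-39728} = \frac{26202}{-12981} + \frac{105 \cdot \frac{1}{145}}{-39728} = 26202 \left(- \frac{1}{12981}\right) + 105 \cdot \frac{1}{145} \left(- \frac{1}{39728}\right) = - \frac{8734}{4327} + \frac{21}{29} \left(- \frac{1}{39728}\right) = - \frac{8734}{4327} - \frac{21}{1152112} = - \frac{10062637075}{4985188624}$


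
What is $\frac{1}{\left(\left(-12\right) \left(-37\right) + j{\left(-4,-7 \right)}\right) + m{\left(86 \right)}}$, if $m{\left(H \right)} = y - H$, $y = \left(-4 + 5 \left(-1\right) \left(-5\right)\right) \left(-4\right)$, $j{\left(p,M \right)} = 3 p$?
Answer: $\frac{1}{262} \approx 0.0038168$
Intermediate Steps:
$y = -84$ ($y = \left(-4 - -25\right) \left(-4\right) = \left(-4 + 25\right) \left(-4\right) = 21 \left(-4\right) = -84$)
$m{\left(H \right)} = -84 - H$
$\frac{1}{\left(\left(-12\right) \left(-37\right) + j{\left(-4,-7 \right)}\right) + m{\left(86 \right)}} = \frac{1}{\left(\left(-12\right) \left(-37\right) + 3 \left(-4\right)\right) - 170} = \frac{1}{\left(444 - 12\right) - 170} = \frac{1}{432 - 170} = \frac{1}{262}$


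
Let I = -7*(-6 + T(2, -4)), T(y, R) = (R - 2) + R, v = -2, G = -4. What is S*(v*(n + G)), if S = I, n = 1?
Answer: 672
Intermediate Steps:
T(y, R) = -2 + 2*R (T(y, R) = (-2 + R) + R = -2 + 2*R)
I = 112 (I = -7*(-6 + (-2 + 2*(-4))) = -7*(-6 + (-2 - 8)) = -7*(-6 - 10) = -7*(-16) = 112)
S = 112
S*(v*(n + G)) = 112*(-2*(1 - 4)) = 112*(-2*(-3)) = 112*6 = 672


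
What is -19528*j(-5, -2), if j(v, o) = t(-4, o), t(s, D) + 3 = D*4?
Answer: 214808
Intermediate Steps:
t(s, D) = -3 + 4*D (t(s, D) = -3 + D*4 = -3 + 4*D)
j(v, o) = -3 + 4*o
-19528*j(-5, -2) = -19528*(-3 + 4*(-2)) = -19528*(-3 - 8) = -19528*(-11) = 214808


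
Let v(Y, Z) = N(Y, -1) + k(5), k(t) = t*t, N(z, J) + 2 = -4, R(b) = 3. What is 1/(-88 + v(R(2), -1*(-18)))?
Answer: -1/69 ≈ -0.014493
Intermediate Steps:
N(z, J) = -6 (N(z, J) = -2 - 4 = -6)
k(t) = t²
v(Y, Z) = 19 (v(Y, Z) = -6 + 5² = -6 + 25 = 19)
1/(-88 + v(R(2), -1*(-18))) = 1/(-88 + 19) = 1/(-69) = -1/69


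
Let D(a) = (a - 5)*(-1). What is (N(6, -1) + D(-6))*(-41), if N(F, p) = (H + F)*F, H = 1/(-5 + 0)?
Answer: -9389/5 ≈ -1877.8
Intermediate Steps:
H = -⅕ (H = 1/(-5) = -⅕ ≈ -0.20000)
N(F, p) = F*(-⅕ + F) (N(F, p) = (-⅕ + F)*F = F*(-⅕ + F))
D(a) = 5 - a (D(a) = (-5 + a)*(-1) = 5 - a)
(N(6, -1) + D(-6))*(-41) = (6*(-⅕ + 6) + (5 - 1*(-6)))*(-41) = (6*(29/5) + (5 + 6))*(-41) = (174/5 + 11)*(-41) = (229/5)*(-41) = -9389/5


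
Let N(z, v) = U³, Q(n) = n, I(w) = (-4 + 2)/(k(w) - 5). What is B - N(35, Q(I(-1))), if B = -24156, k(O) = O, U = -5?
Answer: -24031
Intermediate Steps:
I(w) = -2/(-5 + w) (I(w) = (-4 + 2)/(w - 5) = -2/(-5 + w))
N(z, v) = -125 (N(z, v) = (-5)³ = -125)
B - N(35, Q(I(-1))) = -24156 - 1*(-125) = -24156 + 125 = -24031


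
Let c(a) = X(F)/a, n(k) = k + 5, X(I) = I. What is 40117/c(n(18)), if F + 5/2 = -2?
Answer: -1845382/9 ≈ -2.0504e+5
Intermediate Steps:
F = -9/2 (F = -5/2 - 2 = -9/2 ≈ -4.5000)
n(k) = 5 + k
c(a) = -9/(2*a)
40117/c(n(18)) = 40117/((-9/(2*(5 + 18)))) = 40117/((-9/2/23)) = 40117/((-9/2*1/23)) = 40117/(-9/46) = 40117*(-46/9) = -1845382/9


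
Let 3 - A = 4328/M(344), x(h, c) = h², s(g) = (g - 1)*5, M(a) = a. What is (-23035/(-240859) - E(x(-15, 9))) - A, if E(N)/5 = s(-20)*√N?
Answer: 81661103288/10356937 ≈ 7884.7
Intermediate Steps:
s(g) = -5 + 5*g (s(g) = (-1 + g)*5 = -5 + 5*g)
E(N) = -525*√N (E(N) = 5*((-5 + 5*(-20))*√N) = 5*((-5 - 100)*√N) = 5*(-105*√N) = -525*√N)
A = -412/43 (A = 3 - 4328/344 = 3 - 1*541/43 = 3 - 541/43 = -412/43 ≈ -9.5814)
(-23035/(-240859) - E(x(-15, 9))) - A = (-23035/(-240859) - (-525)*√((-15)²)) - 1*(-412/43) = (-23035*(-1/240859) - (-525)*√225) + 412/43 = (23035/240859 - (-525)*15) + 412/43 = (23035/240859 - 1*(-7875)) + 412/43 = (23035/240859 + 7875) + 412/43 = 1896787660/240859 + 412/43 = 81661103288/10356937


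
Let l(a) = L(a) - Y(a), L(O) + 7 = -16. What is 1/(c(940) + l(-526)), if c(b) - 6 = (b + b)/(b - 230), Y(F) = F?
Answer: 71/36327 ≈ 0.0019545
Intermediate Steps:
L(O) = -23 (L(O) = -7 - 16 = -23)
l(a) = -23 - a
c(b) = 6 + 2*b/(-230 + b) (c(b) = 6 + (b + b)/(b - 230) = 6 + (2*b)/(-230 + b) = 6 + 2*b/(-230 + b))
1/(c(940) + l(-526)) = 1/(4*(-345 + 2*940)/(-230 + 940) + (-23 - 1*(-526))) = 1/(4*(-345 + 1880)/710 + (-23 + 526)) = 1/(4*(1/710)*1535 + 503) = 1/(614/71 + 503) = 1/(36327/71) = 71/36327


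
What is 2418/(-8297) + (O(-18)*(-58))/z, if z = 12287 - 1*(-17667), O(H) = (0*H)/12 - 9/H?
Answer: -72669385/248528338 ≈ -0.29240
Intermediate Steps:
O(H) = -9/H (O(H) = 0*(1/12) - 9/H = 0 - 9/H = -9/H)
z = 29954 (z = 12287 + 17667 = 29954)
2418/(-8297) + (O(-18)*(-58))/z = 2418/(-8297) + (-9/(-18)*(-58))/29954 = 2418*(-1/8297) + (-9*(-1/18)*(-58))*(1/29954) = -2418/8297 + ((½)*(-58))*(1/29954) = -2418/8297 - 29*1/29954 = -2418/8297 - 29/29954 = -72669385/248528338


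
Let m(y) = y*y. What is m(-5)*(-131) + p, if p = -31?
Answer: -3306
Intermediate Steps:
m(y) = y**2
m(-5)*(-131) + p = (-5)**2*(-131) - 31 = 25*(-131) - 31 = -3275 - 31 = -3306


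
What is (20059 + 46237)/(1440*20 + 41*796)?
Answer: 16574/15359 ≈ 1.0791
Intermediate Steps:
(20059 + 46237)/(1440*20 + 41*796) = 66296/(28800 + 32636) = 66296/61436 = 66296*(1/61436) = 16574/15359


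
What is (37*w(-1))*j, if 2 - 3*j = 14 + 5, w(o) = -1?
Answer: 629/3 ≈ 209.67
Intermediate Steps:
j = -17/3 (j = 2/3 - (14 + 5)/3 = 2/3 - 1/3*19 = 2/3 - 19/3 = -17/3 ≈ -5.6667)
(37*w(-1))*j = (37*(-1))*(-17/3) = -37*(-17/3) = 629/3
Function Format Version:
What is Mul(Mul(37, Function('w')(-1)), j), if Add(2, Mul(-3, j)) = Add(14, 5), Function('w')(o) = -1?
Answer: Rational(629, 3) ≈ 209.67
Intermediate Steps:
j = Rational(-17, 3) (j = Add(Rational(2, 3), Mul(Rational(-1, 3), Add(14, 5))) = Add(Rational(2, 3), Mul(Rational(-1, 3), 19)) = Add(Rational(2, 3), Rational(-19, 3)) = Rational(-17, 3) ≈ -5.6667)
Mul(Mul(37, Function('w')(-1)), j) = Mul(Mul(37, -1), Rational(-17, 3)) = Mul(-37, Rational(-17, 3)) = Rational(629, 3)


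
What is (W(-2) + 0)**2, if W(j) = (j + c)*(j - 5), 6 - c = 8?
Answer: 784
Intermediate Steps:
c = -2 (c = 6 - 1*8 = 6 - 8 = -2)
W(j) = (-5 + j)*(-2 + j) (W(j) = (j - 2)*(j - 5) = (-2 + j)*(-5 + j) = (-5 + j)*(-2 + j))
(W(-2) + 0)**2 = ((10 + (-2)**2 - 7*(-2)) + 0)**2 = ((10 + 4 + 14) + 0)**2 = (28 + 0)**2 = 28**2 = 784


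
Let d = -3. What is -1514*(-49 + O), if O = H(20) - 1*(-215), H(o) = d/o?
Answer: -2510969/10 ≈ -2.5110e+5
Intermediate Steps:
H(o) = -3/o
O = 4297/20 (O = -3/20 - 1*(-215) = -3*1/20 + 215 = -3/20 + 215 = 4297/20 ≈ 214.85)
-1514*(-49 + O) = -1514*(-49 + 4297/20) = -1514*3317/20 = -2510969/10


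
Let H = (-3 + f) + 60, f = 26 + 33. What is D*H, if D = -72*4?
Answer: -33408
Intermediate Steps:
D = -288
f = 59
H = 116 (H = (-3 + 59) + 60 = 56 + 60 = 116)
D*H = -288*116 = -33408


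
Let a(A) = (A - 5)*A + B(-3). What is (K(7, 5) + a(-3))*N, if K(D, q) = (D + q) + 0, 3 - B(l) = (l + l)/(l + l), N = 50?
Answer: 1900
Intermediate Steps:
B(l) = 2 (B(l) = 3 - (l + l)/(l + l) = 3 - 2*l/(2*l) = 3 - 2*l*1/(2*l) = 3 - 1*1 = 3 - 1 = 2)
a(A) = 2 + A*(-5 + A) (a(A) = (A - 5)*A + 2 = (-5 + A)*A + 2 = A*(-5 + A) + 2 = 2 + A*(-5 + A))
K(D, q) = D + q
(K(7, 5) + a(-3))*N = ((7 + 5) + (2 + (-3)² - 5*(-3)))*50 = (12 + (2 + 9 + 15))*50 = (12 + 26)*50 = 38*50 = 1900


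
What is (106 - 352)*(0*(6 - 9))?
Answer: 0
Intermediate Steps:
(106 - 352)*(0*(6 - 9)) = -0*(-3) = -246*0 = 0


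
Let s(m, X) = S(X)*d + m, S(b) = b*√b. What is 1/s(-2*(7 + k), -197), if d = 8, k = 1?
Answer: I/(8*(-2*I + 197*√197)) ≈ -3.27e-8 + 4.5208e-5*I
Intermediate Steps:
S(b) = b^(3/2)
s(m, X) = m + 8*X^(3/2) (s(m, X) = X^(3/2)*8 + m = 8*X^(3/2) + m = m + 8*X^(3/2))
1/s(-2*(7 + k), -197) = 1/(-2*(7 + 1) + 8*(-197)^(3/2)) = 1/(-2*8 + 8*(-197*I*√197)) = 1/(-16 - 1576*I*√197)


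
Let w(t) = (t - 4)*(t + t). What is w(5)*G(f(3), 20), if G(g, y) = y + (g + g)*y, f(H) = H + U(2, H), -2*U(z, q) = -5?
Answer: 2400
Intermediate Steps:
U(z, q) = 5/2 (U(z, q) = -½*(-5) = 5/2)
f(H) = 5/2 + H (f(H) = H + 5/2 = 5/2 + H)
w(t) = 2*t*(-4 + t) (w(t) = (-4 + t)*(2*t) = 2*t*(-4 + t))
G(g, y) = y + 2*g*y (G(g, y) = y + (2*g)*y = y + 2*g*y)
w(5)*G(f(3), 20) = (2*5*(-4 + 5))*(20*(1 + 2*(5/2 + 3))) = (2*5*1)*(20*(1 + 2*(11/2))) = 10*(20*(1 + 11)) = 10*(20*12) = 10*240 = 2400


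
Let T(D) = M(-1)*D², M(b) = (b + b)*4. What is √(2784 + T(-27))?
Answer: 2*I*√762 ≈ 55.209*I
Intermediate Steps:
M(b) = 8*b (M(b) = (2*b)*4 = 8*b)
T(D) = -8*D² (T(D) = (8*(-1))*D² = -8*D²)
√(2784 + T(-27)) = √(2784 - 8*(-27)²) = √(2784 - 8*729) = √(2784 - 5832) = √(-3048) = 2*I*√762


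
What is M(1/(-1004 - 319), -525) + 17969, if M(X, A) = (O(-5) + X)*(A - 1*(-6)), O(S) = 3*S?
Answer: 11357687/441 ≈ 25754.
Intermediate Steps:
M(X, A) = (-15 + X)*(6 + A) (M(X, A) = (3*(-5) + X)*(A - 1*(-6)) = (-15 + X)*(A + 6) = (-15 + X)*(6 + A))
M(1/(-1004 - 319), -525) + 17969 = (-90 - 15*(-525) + 6/(-1004 - 319) - 525/(-1004 - 319)) + 17969 = (-90 + 7875 + 6/(-1323) - 525/(-1323)) + 17969 = (-90 + 7875 + 6*(-1/1323) - 525*(-1/1323)) + 17969 = (-90 + 7875 - 2/441 + 25/63) + 17969 = 3433358/441 + 17969 = 11357687/441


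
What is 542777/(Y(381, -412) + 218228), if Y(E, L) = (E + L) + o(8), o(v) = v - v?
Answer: 542777/218197 ≈ 2.4876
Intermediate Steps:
o(v) = 0
Y(E, L) = E + L (Y(E, L) = (E + L) + 0 = E + L)
542777/(Y(381, -412) + 218228) = 542777/((381 - 412) + 218228) = 542777/(-31 + 218228) = 542777/218197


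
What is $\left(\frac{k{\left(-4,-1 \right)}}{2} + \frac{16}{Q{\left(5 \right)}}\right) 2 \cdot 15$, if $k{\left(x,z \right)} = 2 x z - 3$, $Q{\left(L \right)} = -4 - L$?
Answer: $\frac{65}{3} \approx 21.667$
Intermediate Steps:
$k{\left(x,z \right)} = -3 + 2 x z$ ($k{\left(x,z \right)} = 2 x z - 3 = -3 + 2 x z$)
$\left(\frac{k{\left(-4,-1 \right)}}{2} + \frac{16}{Q{\left(5 \right)}}\right) 2 \cdot 15 = \left(\frac{-3 + 2 \left(-4\right) \left(-1\right)}{2} + \frac{16}{-4 - 5}\right) 2 \cdot 15 = \left(\left(-3 + 8\right) \frac{1}{2} + \frac{16}{-4 - 5}\right) 2 \cdot 15 = \left(5 \cdot \frac{1}{2} + \frac{16}{-9}\right) 2 \cdot 15 = \left(\frac{5}{2} + 16 \left(- \frac{1}{9}\right)\right) 2 \cdot 15 = \left(\frac{5}{2} - \frac{16}{9}\right) 2 \cdot 15 = \frac{13}{18} \cdot 2 \cdot 15 = \frac{13}{9} \cdot 15 = \frac{65}{3}$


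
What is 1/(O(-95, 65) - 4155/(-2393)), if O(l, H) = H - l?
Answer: 2393/387035 ≈ 0.0061829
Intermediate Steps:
1/(O(-95, 65) - 4155/(-2393)) = 1/((65 - 1*(-95)) - 4155/(-2393)) = 1/((65 + 95) - 4155*(-1/2393)) = 1/(160 + 4155/2393) = 1/(387035/2393) = 2393/387035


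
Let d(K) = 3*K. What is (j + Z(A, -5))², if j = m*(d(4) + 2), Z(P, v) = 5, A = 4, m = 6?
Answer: 7921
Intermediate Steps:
j = 84 (j = 6*(3*4 + 2) = 6*(12 + 2) = 6*14 = 84)
(j + Z(A, -5))² = (84 + 5)² = 89² = 7921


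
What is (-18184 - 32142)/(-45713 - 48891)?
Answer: 25163/47302 ≈ 0.53197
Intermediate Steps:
(-18184 - 32142)/(-45713 - 48891) = -50326/(-94604) = -50326*(-1/94604) = 25163/47302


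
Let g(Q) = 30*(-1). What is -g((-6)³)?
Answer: 30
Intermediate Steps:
g(Q) = -30
-g((-6)³) = -1*(-30) = 30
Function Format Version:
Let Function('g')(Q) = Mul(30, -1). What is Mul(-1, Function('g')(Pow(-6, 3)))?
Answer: 30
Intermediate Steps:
Function('g')(Q) = -30
Mul(-1, Function('g')(Pow(-6, 3))) = Mul(-1, -30) = 30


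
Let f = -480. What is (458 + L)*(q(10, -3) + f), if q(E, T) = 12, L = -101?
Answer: -167076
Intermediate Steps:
(458 + L)*(q(10, -3) + f) = (458 - 101)*(12 - 480) = 357*(-468) = -167076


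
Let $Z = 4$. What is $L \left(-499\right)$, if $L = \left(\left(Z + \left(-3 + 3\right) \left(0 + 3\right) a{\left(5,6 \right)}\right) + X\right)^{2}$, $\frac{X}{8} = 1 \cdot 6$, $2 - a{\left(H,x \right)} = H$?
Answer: $-1349296$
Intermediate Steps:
$a{\left(H,x \right)} = 2 - H$
$X = 48$ ($X = 8 \cdot 1 \cdot 6 = 8 \cdot 6 = 48$)
$L = 2704$ ($L = \left(\left(4 + \left(-3 + 3\right) \left(0 + 3\right) \left(2 - 5\right)\right) + 48\right)^{2} = \left(\left(4 + 0 \cdot 3 \left(2 - 5\right)\right) + 48\right)^{2} = \left(\left(4 + 0 \left(-3\right)\right) + 48\right)^{2} = \left(\left(4 + 0\right) + 48\right)^{2} = \left(4 + 48\right)^{2} = 52^{2} = 2704$)
$L \left(-499\right) = 2704 \left(-499\right) = -1349296$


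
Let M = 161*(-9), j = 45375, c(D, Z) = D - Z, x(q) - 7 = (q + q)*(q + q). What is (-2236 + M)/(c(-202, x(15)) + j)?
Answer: -3685/44266 ≈ -0.083247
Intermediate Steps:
x(q) = 7 + 4*q² (x(q) = 7 + (q + q)*(q + q) = 7 + (2*q)*(2*q) = 7 + 4*q²)
M = -1449
(-2236 + M)/(c(-202, x(15)) + j) = (-2236 - 1449)/((-202 - (7 + 4*15²)) + 45375) = -3685/((-202 - (7 + 4*225)) + 45375) = -3685/((-202 - (7 + 900)) + 45375) = -3685/((-202 - 1*907) + 45375) = -3685/((-202 - 907) + 45375) = -3685/(-1109 + 45375) = -3685/44266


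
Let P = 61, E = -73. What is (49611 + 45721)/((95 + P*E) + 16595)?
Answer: 95332/12237 ≈ 7.7905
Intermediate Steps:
(49611 + 45721)/((95 + P*E) + 16595) = (49611 + 45721)/((95 + 61*(-73)) + 16595) = 95332/((95 - 4453) + 16595) = 95332/(-4358 + 16595) = 95332/12237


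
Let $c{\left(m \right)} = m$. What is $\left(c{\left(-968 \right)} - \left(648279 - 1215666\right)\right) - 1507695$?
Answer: $-941276$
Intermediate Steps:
$\left(c{\left(-968 \right)} - \left(648279 - 1215666\right)\right) - 1507695 = \left(-968 - \left(648279 - 1215666\right)\right) - 1507695 = \left(-968 - -567387\right) - 1507695 = \left(-968 + 567387\right) - 1507695 = 566419 - 1507695 = -941276$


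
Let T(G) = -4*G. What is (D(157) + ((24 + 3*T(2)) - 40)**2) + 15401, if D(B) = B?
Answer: 17158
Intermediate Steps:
(D(157) + ((24 + 3*T(2)) - 40)**2) + 15401 = (157 + ((24 + 3*(-4*2)) - 40)**2) + 15401 = (157 + ((24 + 3*(-8)) - 40)**2) + 15401 = (157 + ((24 - 24) - 40)**2) + 15401 = (157 + (0 - 40)**2) + 15401 = (157 + (-40)**2) + 15401 = (157 + 1600) + 15401 = 1757 + 15401 = 17158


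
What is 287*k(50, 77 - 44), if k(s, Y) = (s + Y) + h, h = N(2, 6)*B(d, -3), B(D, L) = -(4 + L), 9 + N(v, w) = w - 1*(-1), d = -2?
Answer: 24395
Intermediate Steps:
N(v, w) = -8 + w (N(v, w) = -9 + (w - 1*(-1)) = -9 + (w + 1) = -9 + (1 + w) = -8 + w)
B(D, L) = -4 - L
h = 2 (h = (-8 + 6)*(-4 - 1*(-3)) = -2*(-4 + 3) = -2*(-1) = 2)
k(s, Y) = 2 + Y + s (k(s, Y) = (s + Y) + 2 = (Y + s) + 2 = 2 + Y + s)
287*k(50, 77 - 44) = 287*(2 + (77 - 44) + 50) = 287*(2 + 33 + 50) = 287*85 = 24395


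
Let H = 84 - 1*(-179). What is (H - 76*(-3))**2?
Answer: 241081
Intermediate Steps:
H = 263 (H = 84 + 179 = 263)
(H - 76*(-3))**2 = (263 - 76*(-3))**2 = (263 + 228)**2 = 491**2 = 241081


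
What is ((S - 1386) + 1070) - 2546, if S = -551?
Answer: -3413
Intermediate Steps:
((S - 1386) + 1070) - 2546 = ((-551 - 1386) + 1070) - 2546 = (-1937 + 1070) - 2546 = -867 - 2546 = -3413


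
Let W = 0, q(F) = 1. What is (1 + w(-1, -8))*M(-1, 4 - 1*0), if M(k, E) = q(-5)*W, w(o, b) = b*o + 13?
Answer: 0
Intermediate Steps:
w(o, b) = 13 + b*o
M(k, E) = 0 (M(k, E) = 1*0 = 0)
(1 + w(-1, -8))*M(-1, 4 - 1*0) = (1 + (13 - 8*(-1)))*0 = (1 + (13 + 8))*0 = (1 + 21)*0 = 22*0 = 0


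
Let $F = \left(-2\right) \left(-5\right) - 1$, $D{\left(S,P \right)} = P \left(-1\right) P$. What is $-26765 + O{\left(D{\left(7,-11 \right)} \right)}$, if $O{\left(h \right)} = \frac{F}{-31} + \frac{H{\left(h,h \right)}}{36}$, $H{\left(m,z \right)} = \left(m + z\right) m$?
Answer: $- \frac{14481161}{558} \approx -25952.0$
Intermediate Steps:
$D{\left(S,P \right)} = - P^{2}$ ($D{\left(S,P \right)} = - P P = - P^{2}$)
$H{\left(m,z \right)} = m \left(m + z\right)$
$F = 9$ ($F = 10 - 1 = 9$)
$O{\left(h \right)} = - \frac{9}{31} + \frac{h^{2}}{18}$ ($O{\left(h \right)} = \frac{9}{-31} + \frac{h \left(h + h\right)}{36} = 9 \left(- \frac{1}{31}\right) + h 2 h \frac{1}{36} = - \frac{9}{31} + 2 h^{2} \cdot \frac{1}{36} = - \frac{9}{31} + \frac{h^{2}}{18}$)
$-26765 + O{\left(D{\left(7,-11 \right)} \right)} = -26765 - \left(\frac{9}{31} - \frac{\left(- \left(-11\right)^{2}\right)^{2}}{18}\right) = -26765 - \left(\frac{9}{31} - \frac{\left(\left(-1\right) 121\right)^{2}}{18}\right) = -26765 - \left(\frac{9}{31} - \frac{\left(-121\right)^{2}}{18}\right) = -26765 + \left(- \frac{9}{31} + \frac{1}{18} \cdot 14641\right) = -26765 + \left(- \frac{9}{31} + \frac{14641}{18}\right) = -26765 + \frac{453709}{558} = - \frac{14481161}{558}$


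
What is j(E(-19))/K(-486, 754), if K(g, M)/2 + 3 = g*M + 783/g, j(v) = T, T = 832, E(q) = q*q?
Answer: -7488/6596075 ≈ -0.0011352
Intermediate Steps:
E(q) = q²
j(v) = 832
K(g, M) = -6 + 1566/g + 2*M*g (K(g, M) = -6 + 2*(g*M + 783/g) = -6 + 2*(M*g + 783/g) = -6 + 2*(783/g + M*g) = -6 + (1566/g + 2*M*g) = -6 + 1566/g + 2*M*g)
j(E(-19))/K(-486, 754) = 832/(-6 + 1566/(-486) + 2*754*(-486)) = 832/(-6 + 1566*(-1/486) - 732888) = 832/(-6 - 29/9 - 732888) = 832/(-6596075/9) = 832*(-9/6596075) = -7488/6596075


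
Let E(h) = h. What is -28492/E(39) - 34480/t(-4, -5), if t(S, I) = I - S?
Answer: 1316228/39 ≈ 33749.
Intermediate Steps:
-28492/E(39) - 34480/t(-4, -5) = -28492/39 - 34480/(-5 - 1*(-4)) = -28492*1/39 - 34480/(-5 + 4) = -28492/39 - 34480/(-1) = -28492/39 - 34480*(-1) = -28492/39 + 34480 = 1316228/39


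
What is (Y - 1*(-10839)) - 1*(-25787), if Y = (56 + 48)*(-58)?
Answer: 30594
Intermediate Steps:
Y = -6032 (Y = 104*(-58) = -6032)
(Y - 1*(-10839)) - 1*(-25787) = (-6032 - 1*(-10839)) - 1*(-25787) = (-6032 + 10839) + 25787 = 4807 + 25787 = 30594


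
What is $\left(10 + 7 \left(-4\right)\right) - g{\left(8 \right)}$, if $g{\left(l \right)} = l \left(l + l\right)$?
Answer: $-146$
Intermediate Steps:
$g{\left(l \right)} = 2 l^{2}$ ($g{\left(l \right)} = l 2 l = 2 l^{2}$)
$\left(10 + 7 \left(-4\right)\right) - g{\left(8 \right)} = \left(10 + 7 \left(-4\right)\right) - 2 \cdot 8^{2} = \left(10 - 28\right) - 2 \cdot 64 = -18 - 128 = -146$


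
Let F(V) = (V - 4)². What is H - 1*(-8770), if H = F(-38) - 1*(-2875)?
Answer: 13409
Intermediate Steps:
F(V) = (-4 + V)²
H = 4639 (H = (-4 - 38)² - 1*(-2875) = (-42)² + 2875 = 1764 + 2875 = 4639)
H - 1*(-8770) = 4639 - 1*(-8770) = 4639 + 8770 = 13409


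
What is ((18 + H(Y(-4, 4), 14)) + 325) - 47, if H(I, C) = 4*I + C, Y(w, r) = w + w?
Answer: 278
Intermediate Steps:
Y(w, r) = 2*w
H(I, C) = C + 4*I
((18 + H(Y(-4, 4), 14)) + 325) - 47 = ((18 + (14 + 4*(2*(-4)))) + 325) - 47 = ((18 + (14 + 4*(-8))) + 325) - 47 = ((18 + (14 - 32)) + 325) - 47 = ((18 - 18) + 325) - 47 = (0 + 325) - 47 = 325 - 47 = 278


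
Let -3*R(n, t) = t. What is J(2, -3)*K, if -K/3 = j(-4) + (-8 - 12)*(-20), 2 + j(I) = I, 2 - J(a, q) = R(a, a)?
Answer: -3152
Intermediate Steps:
R(n, t) = -t/3
J(a, q) = 2 + a/3 (J(a, q) = 2 - (-1)*a/3 = 2 + a/3)
j(I) = -2 + I
K = -1182 (K = -3*((-2 - 4) + (-8 - 12)*(-20)) = -3*(-6 - 20*(-20)) = -3*(-6 + 400) = -3*394 = -1182)
J(2, -3)*K = (2 + (⅓)*2)*(-1182) = (2 + ⅔)*(-1182) = (8/3)*(-1182) = -3152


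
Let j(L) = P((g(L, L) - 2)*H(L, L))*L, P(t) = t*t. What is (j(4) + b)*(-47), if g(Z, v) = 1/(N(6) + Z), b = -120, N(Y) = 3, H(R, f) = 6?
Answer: -867432/49 ≈ -17703.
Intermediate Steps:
g(Z, v) = 1/(3 + Z)
P(t) = t**2
j(L) = L*(-12 + 6/(3 + L))**2 (j(L) = ((1/(3 + L) - 2)*6)**2*L = ((-2 + 1/(3 + L))*6)**2*L = (-12 + 6/(3 + L))**2*L = L*(-12 + 6/(3 + L))**2)
(j(4) + b)*(-47) = (36*4*(5 + 2*4)**2/(3 + 4)**2 - 120)*(-47) = (36*4*(5 + 8)**2/7**2 - 120)*(-47) = (36*4*(1/49)*13**2 - 120)*(-47) = (36*4*(1/49)*169 - 120)*(-47) = (24336/49 - 120)*(-47) = (18456/49)*(-47) = -867432/49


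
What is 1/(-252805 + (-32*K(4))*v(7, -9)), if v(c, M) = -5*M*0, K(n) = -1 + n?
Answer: -1/252805 ≈ -3.9556e-6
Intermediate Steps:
v(c, M) = 0
1/(-252805 + (-32*K(4))*v(7, -9)) = 1/(-252805 - 32*(-1 + 4)*0) = 1/(-252805 - 32*3*0) = 1/(-252805 - 96*0) = 1/(-252805 + 0) = 1/(-252805) = -1/252805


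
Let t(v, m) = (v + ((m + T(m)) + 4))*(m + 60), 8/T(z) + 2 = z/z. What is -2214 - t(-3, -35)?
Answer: -1164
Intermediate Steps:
T(z) = -8 (T(z) = 8/(-2 + z/z) = 8/(-2 + 1) = 8/(-1) = 8*(-1) = -8)
t(v, m) = (60 + m)*(-4 + m + v) (t(v, m) = (v + ((m - 8) + 4))*(m + 60) = (v + ((-8 + m) + 4))*(60 + m) = (v + (-4 + m))*(60 + m) = (-4 + m + v)*(60 + m) = (60 + m)*(-4 + m + v))
-2214 - t(-3, -35) = -2214 - (-240 + (-35)**2 + 56*(-35) + 60*(-3) - 35*(-3)) = -2214 - (-240 + 1225 - 1960 - 180 + 105) = -2214 - 1*(-1050) = -2214 + 1050 = -1164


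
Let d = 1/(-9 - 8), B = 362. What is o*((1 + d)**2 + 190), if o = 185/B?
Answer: 5102855/52309 ≈ 97.552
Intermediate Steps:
o = 185/362 ≈ 0.51105
d = -1/17 (d = 1/(-17) = -1/17 ≈ -0.058824)
o*((1 + d)**2 + 190) = 185*((1 - 1/17)**2 + 190)/362 = 185*((16/17)**2 + 190)/362 = 185*(256/289 + 190)/362 = (185/362)*(55166/289) = 5102855/52309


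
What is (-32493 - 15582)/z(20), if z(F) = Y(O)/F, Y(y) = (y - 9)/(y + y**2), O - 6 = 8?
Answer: -40383000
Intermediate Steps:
O = 14 (O = 6 + 8 = 14)
Y(y) = (-9 + y)/(y + y**2)
z(F) = 1/(42*F) (z(F) = ((-9 + 14)/(14*(1 + 14)))/F = ((1/14)*5/15)/F = ((1/14)*(1/15)*5)/F = 1/(42*F))
(-32493 - 15582)/z(20) = (-32493 - 15582)/(((1/42)/20)) = -48075/((1/42)*(1/20)) = -48075/1/840 = -48075*840 = -40383000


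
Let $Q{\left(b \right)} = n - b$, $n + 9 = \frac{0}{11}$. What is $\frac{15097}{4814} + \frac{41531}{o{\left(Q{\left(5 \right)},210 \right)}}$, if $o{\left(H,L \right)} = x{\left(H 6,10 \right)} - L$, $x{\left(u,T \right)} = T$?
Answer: $- \frac{98455417}{481400} \approx -204.52$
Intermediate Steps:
$n = -9$ ($n = -9 + \frac{0}{11} = -9 + 0 \cdot \frac{1}{11} = -9 + 0 = -9$)
$Q{\left(b \right)} = -9 - b$
$o{\left(H,L \right)} = 10 - L$
$\frac{15097}{4814} + \frac{41531}{o{\left(Q{\left(5 \right)},210 \right)}} = \frac{15097}{4814} + \frac{41531}{10 - 210} = 15097 \cdot \frac{1}{4814} + \frac{41531}{10 - 210} = \frac{15097}{4814} + \frac{41531}{-200} = \frac{15097}{4814} + 41531 \left(- \frac{1}{200}\right) = \frac{15097}{4814} - \frac{41531}{200} = - \frac{98455417}{481400}$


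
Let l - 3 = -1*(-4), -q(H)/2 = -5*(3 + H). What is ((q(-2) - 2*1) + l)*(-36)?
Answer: -540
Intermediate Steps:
q(H) = 30 + 10*H (q(H) = -(-10)*(3 + H) = -2*(-15 - 5*H) = 30 + 10*H)
l = 7 (l = 3 - 1*(-4) = 3 + 4 = 7)
((q(-2) - 2*1) + l)*(-36) = (((30 + 10*(-2)) - 2*1) + 7)*(-36) = (((30 - 20) - 2) + 7)*(-36) = ((10 - 2) + 7)*(-36) = (8 + 7)*(-36) = 15*(-36) = -540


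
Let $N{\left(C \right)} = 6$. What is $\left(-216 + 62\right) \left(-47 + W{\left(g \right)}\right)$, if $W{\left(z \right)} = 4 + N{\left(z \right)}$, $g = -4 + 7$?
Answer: $5698$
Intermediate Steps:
$g = 3$
$W{\left(z \right)} = 10$ ($W{\left(z \right)} = 4 + 6 = 10$)
$\left(-216 + 62\right) \left(-47 + W{\left(g \right)}\right) = \left(-216 + 62\right) \left(-47 + 10\right) = \left(-154\right) \left(-37\right) = 5698$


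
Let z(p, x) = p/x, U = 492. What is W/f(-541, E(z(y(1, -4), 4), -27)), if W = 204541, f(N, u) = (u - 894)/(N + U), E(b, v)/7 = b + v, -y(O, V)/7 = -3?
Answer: 40090036/4185 ≈ 9579.5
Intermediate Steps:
y(O, V) = 21 (y(O, V) = -7*(-3) = 21)
E(b, v) = 7*b + 7*v (E(b, v) = 7*(b + v) = 7*b + 7*v)
f(N, u) = (-894 + u)/(492 + N) (f(N, u) = (u - 894)/(N + 492) = (-894 + u)/(492 + N))
W/f(-541, E(z(y(1, -4), 4), -27)) = 204541/(((-894 + (7*(21/4) + 7*(-27)))/(492 - 541))) = 204541/(((-894 + (7*(21*(¼)) - 189))/(-49))) = 204541/((-(-894 + (7*(21/4) - 189))/49)) = 204541/((-(-894 + (147/4 - 189))/49)) = 204541/((-(-894 - 609/4)/49)) = 204541/((-1/49*(-4185/4))) = 204541/(4185/196) = 204541*(196/4185) = 40090036/4185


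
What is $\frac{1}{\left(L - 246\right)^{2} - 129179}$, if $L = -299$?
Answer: $\frac{1}{167846} \approx 5.9578 \cdot 10^{-6}$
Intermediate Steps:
$\frac{1}{\left(L - 246\right)^{2} - 129179} = \frac{1}{\left(-299 - 246\right)^{2} - 129179} = \frac{1}{\left(-545\right)^{2} - 129179} = \frac{1}{297025 - 129179} = \frac{1}{167846}$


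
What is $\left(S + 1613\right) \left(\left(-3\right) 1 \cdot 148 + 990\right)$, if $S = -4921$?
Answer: $-1806168$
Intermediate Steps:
$\left(S + 1613\right) \left(\left(-3\right) 1 \cdot 148 + 990\right) = \left(-4921 + 1613\right) \left(\left(-3\right) 1 \cdot 148 + 990\right) = - 3308 \left(\left(-3\right) 148 + 990\right) = - 3308 \left(-444 + 990\right) = \left(-3308\right) 546 = -1806168$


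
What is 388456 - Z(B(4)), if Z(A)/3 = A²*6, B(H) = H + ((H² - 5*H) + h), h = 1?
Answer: 388438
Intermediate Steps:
B(H) = 1 + H² - 4*H (B(H) = H + ((H² - 5*H) + 1) = H + (1 + H² - 5*H) = 1 + H² - 4*H)
Z(A) = 18*A² (Z(A) = 3*(A²*6) = 3*(6*A²) = 18*A²)
388456 - Z(B(4)) = 388456 - 18*(1 + 4² - 4*4)² = 388456 - 18*(1 + 16 - 16)² = 388456 - 18*1² = 388456 - 18 = 388438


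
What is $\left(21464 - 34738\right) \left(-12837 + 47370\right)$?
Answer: $-458391042$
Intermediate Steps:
$\left(21464 - 34738\right) \left(-12837 + 47370\right) = \left(-13274\right) 34533 = -458391042$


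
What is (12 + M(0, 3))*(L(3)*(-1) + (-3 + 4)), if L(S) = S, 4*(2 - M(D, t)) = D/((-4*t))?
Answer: -28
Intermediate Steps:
M(D, t) = 2 + D/(16*t) (M(D, t) = 2 - D/(4*((-4*t))) = 2 - D*(-1/(4*t))/4 = 2 - (-1)*D/(16*t) = 2 + D/(16*t))
(12 + M(0, 3))*(L(3)*(-1) + (-3 + 4)) = (12 + (2 + (1/16)*0/3))*(3*(-1) + (-3 + 4)) = (12 + (2 + (1/16)*0*(⅓)))*(-3 + 1) = (12 + (2 + 0))*(-2) = (12 + 2)*(-2) = 14*(-2) = -28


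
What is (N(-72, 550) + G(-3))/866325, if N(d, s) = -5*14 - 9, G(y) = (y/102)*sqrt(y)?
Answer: -79/866325 - I*sqrt(3)/29455050 ≈ -9.119e-5 - 5.8803e-8*I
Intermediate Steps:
G(y) = y**(3/2)/102 (G(y) = (y*(1/102))*sqrt(y) = (y/102)*sqrt(y) = y**(3/2)/102)
N(d, s) = -79 (N(d, s) = -70 - 9 = -79)
(N(-72, 550) + G(-3))/866325 = (-79 + (-3)**(3/2)/102)/866325 = (-79 + (-3*I*sqrt(3))/102)*(1/866325) = (-79 - I*sqrt(3)/34)*(1/866325) = -79/866325 - I*sqrt(3)/29455050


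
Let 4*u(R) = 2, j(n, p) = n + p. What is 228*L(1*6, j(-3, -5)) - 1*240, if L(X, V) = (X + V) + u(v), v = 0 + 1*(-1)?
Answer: -582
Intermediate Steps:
v = -1 (v = 0 - 1 = -1)
u(R) = ½ (u(R) = (¼)*2 = ½)
L(X, V) = ½ + V + X (L(X, V) = (X + V) + ½ = (V + X) + ½ = ½ + V + X)
228*L(1*6, j(-3, -5)) - 1*240 = 228*(½ + (-3 - 5) + 1*6) - 1*240 = 228*(½ - 8 + 6) - 240 = 228*(-3/2) - 240 = -342 - 240 = -582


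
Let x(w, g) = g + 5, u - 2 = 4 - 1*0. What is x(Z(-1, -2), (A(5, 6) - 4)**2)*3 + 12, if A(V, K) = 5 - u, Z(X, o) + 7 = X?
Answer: 102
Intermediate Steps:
Z(X, o) = -7 + X
u = 6 (u = 2 + (4 - 1*0) = 2 + (4 + 0) = 2 + 4 = 6)
A(V, K) = -1 (A(V, K) = 5 - 1*6 = 5 - 6 = -1)
x(w, g) = 5 + g
x(Z(-1, -2), (A(5, 6) - 4)**2)*3 + 12 = (5 + (-1 - 4)**2)*3 + 12 = (5 + (-5)**2)*3 + 12 = (5 + 25)*3 + 12 = 30*3 + 12 = 90 + 12 = 102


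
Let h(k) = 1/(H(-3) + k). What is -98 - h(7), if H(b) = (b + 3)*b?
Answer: -687/7 ≈ -98.143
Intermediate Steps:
H(b) = b*(3 + b) (H(b) = (3 + b)*b = b*(3 + b))
h(k) = 1/k (h(k) = 1/(-3*(3 - 3) + k) = 1/(-3*0 + k) = 1/(0 + k) = 1/k)
-98 - h(7) = -98 - 1/7 = -98 - 1*⅐ = -98 - ⅐ = -687/7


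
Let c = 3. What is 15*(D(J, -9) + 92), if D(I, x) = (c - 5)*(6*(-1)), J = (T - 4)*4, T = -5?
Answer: 1560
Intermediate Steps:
J = -36 (J = (-5 - 4)*4 = -9*4 = -36)
D(I, x) = 12 (D(I, x) = (3 - 5)*(6*(-1)) = -2*(-6) = 12)
15*(D(J, -9) + 92) = 15*(12 + 92) = 15*104 = 1560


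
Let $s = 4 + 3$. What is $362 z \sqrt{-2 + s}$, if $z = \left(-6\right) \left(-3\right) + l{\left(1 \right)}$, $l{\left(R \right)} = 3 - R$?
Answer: $7240 \sqrt{5} \approx 16189.0$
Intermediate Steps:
$s = 7$
$z = 20$ ($z = \left(-6\right) \left(-3\right) + \left(3 - 1\right) = 18 + \left(3 - 1\right) = 18 + 2 = 20$)
$362 z \sqrt{-2 + s} = 362 \cdot 20 \sqrt{-2 + 7} = 362 \cdot 20 \sqrt{5} = 7240 \sqrt{5}$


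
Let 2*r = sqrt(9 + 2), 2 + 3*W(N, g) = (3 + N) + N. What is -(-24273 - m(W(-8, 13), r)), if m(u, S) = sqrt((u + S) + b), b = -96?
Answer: 24273 + sqrt(-404 + 2*sqrt(11))/2 ≈ 24273.0 + 9.967*I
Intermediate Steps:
W(N, g) = 1/3 + 2*N/3 (W(N, g) = -2/3 + ((3 + N) + N)/3 = -2/3 + (3 + 2*N)/3 = -2/3 + (1 + 2*N/3) = 1/3 + 2*N/3)
r = sqrt(11)/2 (r = sqrt(9 + 2)/2 = sqrt(11)/2 ≈ 1.6583)
m(u, S) = sqrt(-96 + S + u) (m(u, S) = sqrt((u + S) - 96) = sqrt((S + u) - 96) = sqrt(-96 + S + u))
-(-24273 - m(W(-8, 13), r)) = -(-24273 - sqrt(-96 + sqrt(11)/2 + (1/3 + (2/3)*(-8)))) = -(-24273 - sqrt(-96 + sqrt(11)/2 + (1/3 - 16/3))) = -(-24273 - sqrt(-96 + sqrt(11)/2 - 5)) = -(-24273 - sqrt(-101 + sqrt(11)/2)) = 24273 + sqrt(-101 + sqrt(11)/2)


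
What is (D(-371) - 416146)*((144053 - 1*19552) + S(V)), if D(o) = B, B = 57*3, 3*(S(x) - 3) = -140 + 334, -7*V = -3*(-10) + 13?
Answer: -155452353350/3 ≈ -5.1817e+10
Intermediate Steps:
V = -43/7 (V = -(-3*(-10) + 13)/7 = -(30 + 13)/7 = -⅐*43 = -43/7 ≈ -6.1429)
S(x) = 203/3 (S(x) = 3 + (-140 + 334)/3 = 3 + (⅓)*194 = 3 + 194/3 = 203/3)
B = 171
D(o) = 171
(D(-371) - 416146)*((144053 - 1*19552) + S(V)) = (171 - 416146)*((144053 - 1*19552) + 203/3) = -415975*((144053 - 19552) + 203/3) = -415975*(124501 + 203/3) = -415975*373706/3 = -155452353350/3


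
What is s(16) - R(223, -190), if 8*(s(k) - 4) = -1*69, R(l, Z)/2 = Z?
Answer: 3003/8 ≈ 375.38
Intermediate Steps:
R(l, Z) = 2*Z
s(k) = -37/8 (s(k) = 4 + (-1*69)/8 = 4 + (⅛)*(-69) = 4 - 69/8 = -37/8)
s(16) - R(223, -190) = -37/8 - 2*(-190) = -37/8 - 1*(-380) = -37/8 + 380 = 3003/8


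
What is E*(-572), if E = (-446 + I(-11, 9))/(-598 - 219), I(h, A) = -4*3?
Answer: -261976/817 ≈ -320.66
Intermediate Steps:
I(h, A) = -12
E = 458/817 (E = (-446 - 12)/(-598 - 219) = -458/(-817) = -458*(-1/817) = 458/817 ≈ 0.56059)
E*(-572) = (458/817)*(-572) = -261976/817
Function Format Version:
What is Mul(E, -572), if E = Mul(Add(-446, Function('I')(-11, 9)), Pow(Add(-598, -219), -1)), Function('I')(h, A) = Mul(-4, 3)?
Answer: Rational(-261976, 817) ≈ -320.66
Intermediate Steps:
Function('I')(h, A) = -12
E = Rational(458, 817) (E = Mul(Add(-446, -12), Pow(Add(-598, -219), -1)) = Mul(-458, Pow(-817, -1)) = Mul(-458, Rational(-1, 817)) = Rational(458, 817) ≈ 0.56059)
Mul(E, -572) = Mul(Rational(458, 817), -572) = Rational(-261976, 817)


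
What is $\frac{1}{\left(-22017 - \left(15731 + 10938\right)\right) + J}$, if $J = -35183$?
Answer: $- \frac{1}{83869} \approx -1.1923 \cdot 10^{-5}$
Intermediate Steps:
$\frac{1}{\left(-22017 - \left(15731 + 10938\right)\right) + J} = \frac{1}{\left(-22017 - \left(15731 + 10938\right)\right) - 35183} = \frac{1}{\left(-22017 - 26669\right) - 35183} = \frac{1}{-48686 - 35183} = \frac{1}{-83869} = - \frac{1}{83869}$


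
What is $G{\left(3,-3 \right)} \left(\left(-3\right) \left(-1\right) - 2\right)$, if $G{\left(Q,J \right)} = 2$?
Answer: $2$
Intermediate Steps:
$G{\left(3,-3 \right)} \left(\left(-3\right) \left(-1\right) - 2\right) = 2 \left(\left(-3\right) \left(-1\right) - 2\right) = 2 \left(3 - 2\right) = 2 \cdot 1 = 2$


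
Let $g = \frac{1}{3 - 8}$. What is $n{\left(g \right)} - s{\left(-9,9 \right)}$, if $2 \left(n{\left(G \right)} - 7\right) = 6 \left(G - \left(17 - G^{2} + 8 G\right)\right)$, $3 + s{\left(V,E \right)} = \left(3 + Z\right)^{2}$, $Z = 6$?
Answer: $- \frac{2942}{25} \approx -117.68$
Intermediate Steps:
$s{\left(V,E \right)} = 78$ ($s{\left(V,E \right)} = -3 + \left(3 + 6\right)^{2} = -3 + 9^{2} = -3 + 81 = 78$)
$g = - \frac{1}{5}$ ($g = \frac{1}{-5} = - \frac{1}{5} \approx -0.2$)
$n{\left(G \right)} = -44 - 21 G + 3 G^{2}$ ($n{\left(G \right)} = 7 + \frac{6 \left(G - \left(17 - G^{2} + 8 G\right)\right)}{2} = 7 + \frac{6 \left(-17 + G^{2} - 7 G\right)}{2} = 7 + \frac{-102 - 42 G + 6 G^{2}}{2} = 7 - \left(51 - 3 G^{2} + 21 G\right) = -44 - 21 G + 3 G^{2}$)
$n{\left(g \right)} - s{\left(-9,9 \right)} = \left(-44 - - \frac{21}{5} + 3 \left(- \frac{1}{5}\right)^{2}\right) - 78 = \left(-44 + \frac{21}{5} + 3 \cdot \frac{1}{25}\right) - 78 = \left(-44 + \frac{21}{5} + \frac{3}{25}\right) - 78 = - \frac{992}{25} - 78 = - \frac{2942}{25}$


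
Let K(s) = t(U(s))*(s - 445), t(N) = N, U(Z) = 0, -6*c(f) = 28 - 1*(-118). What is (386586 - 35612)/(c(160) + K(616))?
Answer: -1052922/73 ≈ -14424.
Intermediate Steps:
c(f) = -73/3 (c(f) = -(28 - 1*(-118))/6 = -(28 + 118)/6 = -⅙*146 = -73/3)
K(s) = 0 (K(s) = 0*(s - 445) = 0*(-445 + s) = 0)
(386586 - 35612)/(c(160) + K(616)) = (386586 - 35612)/(-73/3 + 0) = 350974/(-73/3) = 350974*(-3/73) = -1052922/73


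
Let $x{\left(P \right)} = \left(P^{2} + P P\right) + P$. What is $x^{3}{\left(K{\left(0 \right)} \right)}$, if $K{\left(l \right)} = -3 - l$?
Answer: $3375$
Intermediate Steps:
$x{\left(P \right)} = P + 2 P^{2}$ ($x{\left(P \right)} = \left(P^{2} + P^{2}\right) + P = 2 P^{2} + P = P + 2 P^{2}$)
$x^{3}{\left(K{\left(0 \right)} \right)} = \left(\left(-3 - 0\right) \left(1 + 2 \left(-3 - 0\right)\right)\right)^{3} = \left(\left(-3 + 0\right) \left(1 + 2 \left(-3 + 0\right)\right)\right)^{3} = \left(- 3 \left(1 + 2 \left(-3\right)\right)\right)^{3} = \left(- 3 \left(1 - 6\right)\right)^{3} = \left(\left(-3\right) \left(-5\right)\right)^{3} = 15^{3} = 3375$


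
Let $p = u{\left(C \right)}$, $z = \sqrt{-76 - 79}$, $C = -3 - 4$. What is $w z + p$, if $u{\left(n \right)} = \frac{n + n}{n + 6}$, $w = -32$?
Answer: $14 - 32 i \sqrt{155} \approx 14.0 - 398.4 i$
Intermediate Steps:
$C = -7$ ($C = -3 - 4 = -7$)
$u{\left(n \right)} = \frac{2 n}{6 + n}$
$z = i \sqrt{155}$ ($z = \sqrt{-155} = i \sqrt{155} \approx 12.45 i$)
$p = 14$ ($p = 2 \left(-7\right) \frac{1}{6 - 7} = 2 \left(-7\right) \frac{1}{-1} = 2 \left(-7\right) \left(-1\right) = 14$)
$w z + p = - 32 i \sqrt{155} + 14 = 14 - 32 i \sqrt{155}$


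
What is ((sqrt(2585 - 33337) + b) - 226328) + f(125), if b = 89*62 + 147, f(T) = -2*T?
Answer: -220913 + 124*I*sqrt(2) ≈ -2.2091e+5 + 175.36*I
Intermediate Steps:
b = 5665 (b = 5518 + 147 = 5665)
((sqrt(2585 - 33337) + b) - 226328) + f(125) = ((sqrt(2585 - 33337) + 5665) - 226328) - 2*125 = ((sqrt(-30752) + 5665) - 226328) - 250 = ((124*I*sqrt(2) + 5665) - 226328) - 250 = ((5665 + 124*I*sqrt(2)) - 226328) - 250 = (-220663 + 124*I*sqrt(2)) - 250 = -220913 + 124*I*sqrt(2)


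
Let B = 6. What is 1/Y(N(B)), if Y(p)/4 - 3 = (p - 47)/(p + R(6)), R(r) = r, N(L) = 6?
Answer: -⅗ ≈ -0.60000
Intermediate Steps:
Y(p) = 12 + 4*(-47 + p)/(6 + p) (Y(p) = 12 + 4*((p - 47)/(p + 6)) = 12 + 4*((-47 + p)/(6 + p)) = 12 + 4*(-47 + p)/(6 + p))
1/Y(N(B)) = 1/(4*(-29 + 4*6)/(6 + 6)) = 1/(4*(-29 + 24)/12) = 1/(4*(1/12)*(-5)) = 1/(-5/3) = -⅗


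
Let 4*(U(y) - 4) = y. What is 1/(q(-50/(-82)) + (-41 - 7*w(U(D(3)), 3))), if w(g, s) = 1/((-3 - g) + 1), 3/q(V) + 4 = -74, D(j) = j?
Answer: -702/28081 ≈ -0.024999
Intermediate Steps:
U(y) = 4 + y/4
q(V) = -1/26 (q(V) = 3/(-4 - 74) = 3/(-78) = 3*(-1/78) = -1/26)
w(g, s) = 1/(-2 - g)
1/(q(-50/(-82)) + (-41 - 7*w(U(D(3)), 3))) = 1/(-1/26 + (-41 - (-7)/(2 + (4 + (¼)*3)))) = 1/(-1/26 + (-41 - (-7)/(2 + (4 + ¾)))) = 1/(-1/26 + (-41 - (-7)/(2 + 19/4))) = 1/(-1/26 + (-41 - (-7)/27/4)) = 1/(-1/26 + (-41 - (-7)*4/27)) = 1/(-1/26 + (-41 - 7*(-4/27))) = 1/(-1/26 + (-41 + 28/27)) = 1/(-1/26 - 1079/27) = 1/(-28081/702) = -702/28081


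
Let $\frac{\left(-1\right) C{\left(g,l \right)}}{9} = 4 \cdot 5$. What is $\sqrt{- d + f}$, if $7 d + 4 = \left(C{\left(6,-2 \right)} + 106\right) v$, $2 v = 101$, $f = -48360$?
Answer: $\frac{i \sqrt{2343453}}{7} \approx 218.69 i$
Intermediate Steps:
$C{\left(g,l \right)} = -180$ ($C{\left(g,l \right)} = - 9 \cdot 4 \cdot 5 = \left(-9\right) 20 = -180$)
$v = \frac{101}{2}$ ($v = \frac{1}{2} \cdot 101 = \frac{101}{2} \approx 50.5$)
$d = - \frac{3741}{7}$ ($d = - \frac{4}{7} + \frac{\left(-180 + 106\right) \frac{101}{2}}{7} = - \frac{4}{7} + \frac{\left(-74\right) \frac{101}{2}}{7} = - \frac{4}{7} + \frac{1}{7} \left(-3737\right) = - \frac{4}{7} - \frac{3737}{7} = - \frac{3741}{7} \approx -534.43$)
$\sqrt{- d + f} = \sqrt{\left(-1\right) \left(- \frac{3741}{7}\right) - 48360} = \sqrt{\frac{3741}{7} - 48360} = \sqrt{- \frac{334779}{7}} = \frac{i \sqrt{2343453}}{7}$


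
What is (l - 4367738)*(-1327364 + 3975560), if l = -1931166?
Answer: -16680732377184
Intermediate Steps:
(l - 4367738)*(-1327364 + 3975560) = (-1931166 - 4367738)*(-1327364 + 3975560) = -6298904*2648196 = -16680732377184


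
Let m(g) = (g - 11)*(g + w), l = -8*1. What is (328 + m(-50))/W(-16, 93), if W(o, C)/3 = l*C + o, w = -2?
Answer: -175/114 ≈ -1.5351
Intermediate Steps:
l = -8
m(g) = (-11 + g)*(-2 + g) (m(g) = (g - 11)*(g - 2) = (-11 + g)*(-2 + g))
W(o, C) = -24*C + 3*o (W(o, C) = 3*(-8*C + o) = 3*(o - 8*C) = -24*C + 3*o)
(328 + m(-50))/W(-16, 93) = (328 + (22 + (-50)² - 13*(-50)))/(-24*93 + 3*(-16)) = (328 + (22 + 2500 + 650))/(-2232 - 48) = (328 + 3172)/(-2280) = 3500*(-1/2280) = -175/114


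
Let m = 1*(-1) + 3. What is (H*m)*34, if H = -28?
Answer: -1904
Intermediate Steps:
m = 2 (m = -1 + 3 = 2)
(H*m)*34 = -28*2*34 = -56*34 = -1904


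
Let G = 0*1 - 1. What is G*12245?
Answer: -12245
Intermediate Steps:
G = -1 (G = 0 - 1 = -1)
G*12245 = -1*12245 = -12245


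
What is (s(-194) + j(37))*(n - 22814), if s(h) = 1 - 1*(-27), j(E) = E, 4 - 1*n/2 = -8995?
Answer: -313040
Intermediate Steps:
n = 17998 (n = 8 - 2*(-8995) = 8 + 17990 = 17998)
s(h) = 28 (s(h) = 1 + 27 = 28)
(s(-194) + j(37))*(n - 22814) = (28 + 37)*(17998 - 22814) = 65*(-4816) = -313040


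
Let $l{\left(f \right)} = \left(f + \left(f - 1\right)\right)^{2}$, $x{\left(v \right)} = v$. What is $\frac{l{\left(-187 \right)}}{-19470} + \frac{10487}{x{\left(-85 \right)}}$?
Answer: $- \frac{14409001}{110330} \approx -130.6$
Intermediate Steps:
$l{\left(f \right)} = \left(-1 + 2 f\right)^{2}$ ($l{\left(f \right)} = \left(f + \left(f - 1\right)\right)^{2} = \left(f + \left(-1 + f\right)\right)^{2} = \left(-1 + 2 f\right)^{2}$)
$\frac{l{\left(-187 \right)}}{-19470} + \frac{10487}{x{\left(-85 \right)}} = \frac{\left(-1 + 2 \left(-187\right)\right)^{2}}{-19470} + \frac{10487}{-85} = \left(-1 - 374\right)^{2} \left(- \frac{1}{19470}\right) + 10487 \left(- \frac{1}{85}\right) = \left(-375\right)^{2} \left(- \frac{1}{19470}\right) - \frac{10487}{85} = 140625 \left(- \frac{1}{19470}\right) - \frac{10487}{85} = - \frac{9375}{1298} - \frac{10487}{85} = - \frac{14409001}{110330}$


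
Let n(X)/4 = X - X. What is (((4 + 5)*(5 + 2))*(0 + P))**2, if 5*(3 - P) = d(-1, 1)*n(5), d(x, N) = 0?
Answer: 35721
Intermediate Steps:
n(X) = 0 (n(X) = 4*(X - X) = 4*0 = 0)
P = 3 (P = 3 - 0*0 = 3 - 1/5*0 = 3 + 0 = 3)
(((4 + 5)*(5 + 2))*(0 + P))**2 = (((4 + 5)*(5 + 2))*(0 + 3))**2 = ((9*7)*3)**2 = (63*3)**2 = 189**2 = 35721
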